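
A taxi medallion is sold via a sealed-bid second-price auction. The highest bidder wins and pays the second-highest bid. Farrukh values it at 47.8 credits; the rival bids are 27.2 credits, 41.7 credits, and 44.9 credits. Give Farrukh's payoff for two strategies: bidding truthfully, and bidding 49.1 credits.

The highest competing bid is 44.9 credits.
Bidding truthfully at 47.8 credits: Farrukh has the top bid, wins, and pays the second-highest bid 44.9 credits. Payoff = 47.8 credits − 44.9 credits = 2.9 credits.
Bidding 49.1 credits: Farrukh has the top bid, wins, and pays the second-highest bid 44.9 credits. Payoff = 47.8 credits − 44.9 credits = 2.9 credits.

(a) 2.9 credits  (b) 2.9 credits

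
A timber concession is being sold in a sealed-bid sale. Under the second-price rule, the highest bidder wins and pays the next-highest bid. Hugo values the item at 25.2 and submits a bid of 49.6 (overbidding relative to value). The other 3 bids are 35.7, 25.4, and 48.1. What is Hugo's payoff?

-22.9

Highest competing bid: 48.1.
Hugo's bid 49.6 is the highest overall, so Hugo wins and pays the second-highest bid, 48.1.
Payoff = value − price = 25.2 − 48.1 = -22.9.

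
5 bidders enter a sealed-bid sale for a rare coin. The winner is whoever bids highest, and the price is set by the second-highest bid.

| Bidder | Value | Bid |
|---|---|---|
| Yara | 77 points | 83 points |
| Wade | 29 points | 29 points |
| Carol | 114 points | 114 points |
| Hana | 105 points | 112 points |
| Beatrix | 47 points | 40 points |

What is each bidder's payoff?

Bids in descending order: Carol 114 points, then Hana 112 points, then Yara 83 points, then Beatrix 40 points, then Wade 29 points.
Carol has the top bid and wins; the price is the second-highest bid, 112 points.
Carol's payoff = 114 points − 112 points = 2 points. All other bidders lose, so their payoff is 0.

Payoffs: Yara 0 points, Wade 0 points, Carol 2 points, Hana 0 points, Beatrix 0 points.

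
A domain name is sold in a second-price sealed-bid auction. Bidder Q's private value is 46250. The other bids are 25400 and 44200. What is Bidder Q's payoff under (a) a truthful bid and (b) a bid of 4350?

Truthful: 2050; alternative: 0.

The highest competing bid is 44200.
Bidding truthfully at 46250: Bidder Q has the top bid, wins, and pays the second-highest bid 44200. Payoff = 46250 − 44200 = 2050.
Bidding 4350: the top bid is 44200 (a rival), so Bidder Q loses. Payoff = 0.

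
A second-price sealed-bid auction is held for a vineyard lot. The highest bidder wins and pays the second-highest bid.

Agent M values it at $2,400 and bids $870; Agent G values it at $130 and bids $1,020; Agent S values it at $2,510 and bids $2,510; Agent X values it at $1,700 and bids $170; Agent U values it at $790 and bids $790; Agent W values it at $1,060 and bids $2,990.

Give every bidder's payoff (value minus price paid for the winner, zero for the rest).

Agent M $0, Agent G $0, Agent S $0, Agent X $0, Agent U $0, Agent W -$1,450.

Ranking the bids: Agent W $2,990, then Agent S $2,510, then Agent G $1,020, then Agent M $870, then Agent U $790, then Agent X $170.
Agent W has the top bid and wins; the price is the second-highest bid, $2,510.
Agent W's payoff = $1,060 − $2,510 = -$1,450. All other bidders lose, so their payoff is 0.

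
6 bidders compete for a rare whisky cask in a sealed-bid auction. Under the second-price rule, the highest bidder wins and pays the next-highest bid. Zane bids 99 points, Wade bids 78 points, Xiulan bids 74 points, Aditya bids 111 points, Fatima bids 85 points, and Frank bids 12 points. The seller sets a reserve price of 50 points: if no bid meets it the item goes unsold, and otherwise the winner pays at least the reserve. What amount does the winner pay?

Price paid: 99 points.

Bids in descending order: Aditya 111 points > Zane 99 points > Fatima 85 points > Wade 78 points > Xiulan 74 points > Frank 12 points.
Aditya has the highest bid, so Aditya wins.
The second-highest bid is 99 points, which exceeds the reserve, so that sets the price.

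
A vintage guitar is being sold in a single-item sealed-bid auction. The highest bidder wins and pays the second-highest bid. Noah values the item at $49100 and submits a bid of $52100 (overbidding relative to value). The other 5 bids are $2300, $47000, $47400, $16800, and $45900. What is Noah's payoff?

Highest competing bid: $47400.
Noah's bid $52100 is the highest overall, so Noah wins and pays the second-highest bid, $47400.
Payoff = value − price = $49100 − $47400 = $1700.

Payoff = $1700.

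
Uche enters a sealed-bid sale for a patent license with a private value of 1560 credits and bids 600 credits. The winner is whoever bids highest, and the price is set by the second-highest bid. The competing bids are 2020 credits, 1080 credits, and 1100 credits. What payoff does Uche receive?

Highest competing bid: 2020 credits.
Uche's bid 600 credits is not the highest, so Uche loses, pays nothing, and earns zero payoff.

Payoff = 0 credits.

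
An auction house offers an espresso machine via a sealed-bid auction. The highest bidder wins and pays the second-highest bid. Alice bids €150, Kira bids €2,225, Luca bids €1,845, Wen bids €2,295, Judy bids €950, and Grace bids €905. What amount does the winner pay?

Price paid: €2,225.

Ranking the bids: Wen €2,295; Kira €2,225; Luca €1,845; Judy €950; Grace €905; Alice €150.
Wen has the highest bid, so Wen wins.
The second-highest bid is €2,225, so that is what Wen pays.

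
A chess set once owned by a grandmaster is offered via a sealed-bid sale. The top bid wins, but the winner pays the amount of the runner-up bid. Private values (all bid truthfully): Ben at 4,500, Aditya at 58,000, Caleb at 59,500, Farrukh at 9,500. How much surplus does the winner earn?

Ordered from highest: Caleb 59,500 > Aditya 58,000 > Farrukh 9,500 > Ben 4,500.
Caleb wins with the top bid and pays the second-highest, 58,000.
Surplus = 59,500 − 58,000 = 1,500.

1,500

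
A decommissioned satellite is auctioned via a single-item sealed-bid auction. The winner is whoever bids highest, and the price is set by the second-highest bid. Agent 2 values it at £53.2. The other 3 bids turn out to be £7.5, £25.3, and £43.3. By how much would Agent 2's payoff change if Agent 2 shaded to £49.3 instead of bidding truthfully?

The highest competing bid is £43.3.
Bidding truthfully at £53.2: Agent 2 has the top bid, wins, and pays the second-highest bid £43.3. Payoff = £53.2 − £43.3 = £9.9.
Bidding £49.3: Agent 2 has the top bid, wins, and pays the second-highest bid £43.3. Payoff = £53.2 − £43.3 = £9.9.
Change = £9.9 − £9.9 = £0.0.
The bid only affects whether you win, not the price — here both bids land on the same side of the top rival bid, so the deviation is payoff-neutral.

Payoff change: £0.0.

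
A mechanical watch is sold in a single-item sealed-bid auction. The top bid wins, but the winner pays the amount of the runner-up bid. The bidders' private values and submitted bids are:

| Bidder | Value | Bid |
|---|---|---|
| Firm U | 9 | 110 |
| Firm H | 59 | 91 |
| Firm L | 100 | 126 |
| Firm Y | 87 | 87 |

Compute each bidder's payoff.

Ordered from highest: Firm L 126; Firm U 110; Firm H 91; Firm Y 87.
Firm L has the top bid and wins; the price is the second-highest bid, 110.
Firm L's payoff = 100 − 110 = -10. All other bidders lose, so their payoff is 0.

Firm U 0, Firm H 0, Firm L -10, Firm Y 0.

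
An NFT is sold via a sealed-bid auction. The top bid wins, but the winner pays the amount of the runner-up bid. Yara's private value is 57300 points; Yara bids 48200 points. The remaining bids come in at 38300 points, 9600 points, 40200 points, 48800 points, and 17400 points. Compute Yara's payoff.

Highest competing bid: 48800 points.
Yara's bid 48200 points is not the highest, so Yara loses, pays nothing, and earns zero payoff.

0 points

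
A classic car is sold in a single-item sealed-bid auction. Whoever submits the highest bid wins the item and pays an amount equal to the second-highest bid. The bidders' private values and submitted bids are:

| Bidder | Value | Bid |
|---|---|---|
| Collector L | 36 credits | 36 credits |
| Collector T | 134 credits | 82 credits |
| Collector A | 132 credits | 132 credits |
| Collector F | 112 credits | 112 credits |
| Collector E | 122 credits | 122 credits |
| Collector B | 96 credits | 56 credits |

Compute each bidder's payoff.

Payoffs: Collector L 0 credits, Collector T 0 credits, Collector A 10 credits, Collector F 0 credits, Collector E 0 credits, Collector B 0 credits.

Sorted high to low: Collector A 132 credits; Collector E 122 credits; Collector F 112 credits; Collector T 82 credits; Collector B 56 credits; Collector L 36 credits.
Collector A has the top bid and wins; the price is the second-highest bid, 122 credits.
Collector A's payoff = 132 credits − 122 credits = 10 credits. All other bidders lose, so their payoff is 0.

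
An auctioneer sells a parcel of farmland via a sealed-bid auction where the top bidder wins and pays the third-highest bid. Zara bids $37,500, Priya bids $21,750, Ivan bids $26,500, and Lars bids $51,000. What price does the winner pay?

The winner pays $26,500.

Bids in descending order: Lars $51,000, then Zara $37,500, then Ivan $26,500, then Priya $21,750.
Lars is the highest bidder, so Lars wins.
Under the third-price rule, the price is the third-highest bid: $26,500.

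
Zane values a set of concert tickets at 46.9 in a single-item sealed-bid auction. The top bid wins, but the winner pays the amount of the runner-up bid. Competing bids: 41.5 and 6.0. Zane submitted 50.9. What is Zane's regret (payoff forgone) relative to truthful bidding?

The highest competing bid is 41.5.
Bidding truthfully at 46.9: Zane has the top bid, wins, and pays the second-highest bid 41.5. Payoff = 46.9 − 41.5 = 5.4.
Bidding 50.9: Zane has the top bid, wins, and pays the second-highest bid 41.5. Payoff = 46.9 − 41.5 = 5.4.
Regret = truthful payoff − actual payoff = 5.4 − 5.4 = 0.0.

Payoff forgone: 0.0.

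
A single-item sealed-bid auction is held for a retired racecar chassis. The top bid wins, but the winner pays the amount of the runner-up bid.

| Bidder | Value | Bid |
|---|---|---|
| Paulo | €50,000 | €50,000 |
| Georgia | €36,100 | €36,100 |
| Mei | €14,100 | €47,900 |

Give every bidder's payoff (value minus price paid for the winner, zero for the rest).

Paulo €2,100, Georgia €0, Mei €0.

Sorted high to low: Paulo €50,000 > Mei €47,900 > Georgia €36,100.
Paulo has the top bid and wins; the price is the second-highest bid, €47,900.
Paulo's payoff = €50,000 − €47,900 = €2,100. All other bidders lose, so their payoff is 0.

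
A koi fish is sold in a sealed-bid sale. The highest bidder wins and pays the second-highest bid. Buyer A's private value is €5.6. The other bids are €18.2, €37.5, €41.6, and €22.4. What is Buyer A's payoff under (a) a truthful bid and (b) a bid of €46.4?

The highest competing bid is €41.6.
Bidding truthfully at €5.6: the top bid is €41.6 (a rival), so Buyer A loses. Payoff = €0.0.
Bidding €46.4: Buyer A has the top bid, wins, and pays the second-highest bid €41.6. Payoff = €5.6 − €41.6 = -€36.0.
Deviating from a truthful bid can only lose payoff in a second-price auction — never gain.

(a) €0.0  (b) -€36.0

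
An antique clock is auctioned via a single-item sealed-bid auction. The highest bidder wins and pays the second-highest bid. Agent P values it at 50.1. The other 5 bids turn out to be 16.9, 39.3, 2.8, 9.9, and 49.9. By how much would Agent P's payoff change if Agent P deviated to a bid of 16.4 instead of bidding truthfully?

The highest competing bid is 49.9.
Bidding truthfully at 50.1: Agent P has the top bid, wins, and pays the second-highest bid 49.9. Payoff = 50.1 − 49.9 = 0.2.
Bidding 16.4: the top bid is 49.9 (a rival), so Agent P loses. Payoff = 0.0.
Change = 0.0 − 0.2 = -0.2.
Deviating from a truthful bid can only lose payoff in a second-price auction — never gain.

-0.2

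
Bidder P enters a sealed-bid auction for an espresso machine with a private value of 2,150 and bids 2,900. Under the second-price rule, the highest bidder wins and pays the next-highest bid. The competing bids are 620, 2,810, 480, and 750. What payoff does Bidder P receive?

-660

Highest competing bid: 2,810.
Bidder P's bid 2,900 is the highest overall, so Bidder P wins and pays the second-highest bid, 2,810.
Payoff = value − price = 2,150 − 2,810 = -660.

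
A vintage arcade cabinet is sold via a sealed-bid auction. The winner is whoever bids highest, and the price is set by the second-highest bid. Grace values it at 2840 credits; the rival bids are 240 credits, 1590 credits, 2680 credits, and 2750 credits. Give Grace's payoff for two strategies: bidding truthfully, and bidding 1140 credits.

The highest competing bid is 2750 credits.
Bidding truthfully at 2840 credits: Grace has the top bid, wins, and pays the second-highest bid 2750 credits. Payoff = 2840 credits − 2750 credits = 90 credits.
Bidding 1140 credits: the top bid is 2750 credits (a rival), so Grace loses. Payoff = 0 credits.

(a) 90 credits  (b) 0 credits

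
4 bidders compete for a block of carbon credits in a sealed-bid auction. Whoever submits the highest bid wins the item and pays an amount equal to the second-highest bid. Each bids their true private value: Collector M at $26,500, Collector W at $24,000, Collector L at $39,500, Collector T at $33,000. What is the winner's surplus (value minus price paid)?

Winner's surplus: $6,500.

Ranking the bids: Collector L $39,500 > Collector T $33,000 > Collector M $26,500 > Collector W $24,000.
Collector L wins with the top bid and pays the second-highest, $33,000.
Surplus = $39,500 − $33,000 = $6,500.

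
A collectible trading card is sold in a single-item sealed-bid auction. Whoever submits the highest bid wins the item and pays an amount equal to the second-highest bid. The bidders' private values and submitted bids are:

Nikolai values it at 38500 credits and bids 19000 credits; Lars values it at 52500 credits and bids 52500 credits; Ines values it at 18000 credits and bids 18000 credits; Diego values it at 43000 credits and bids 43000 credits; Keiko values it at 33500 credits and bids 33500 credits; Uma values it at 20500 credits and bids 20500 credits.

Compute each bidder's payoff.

Payoffs: Nikolai 0 credits, Lars 9500 credits, Ines 0 credits, Diego 0 credits, Keiko 0 credits, Uma 0 credits.

Ordered from highest: Lars 52500 credits > Diego 43000 credits > Keiko 33500 credits > Uma 20500 credits > Nikolai 19000 credits > Ines 18000 credits.
Lars has the top bid and wins; the price is the second-highest bid, 43000 credits.
Lars's payoff = 52500 credits − 43000 credits = 9500 credits. All other bidders lose, so their payoff is 0.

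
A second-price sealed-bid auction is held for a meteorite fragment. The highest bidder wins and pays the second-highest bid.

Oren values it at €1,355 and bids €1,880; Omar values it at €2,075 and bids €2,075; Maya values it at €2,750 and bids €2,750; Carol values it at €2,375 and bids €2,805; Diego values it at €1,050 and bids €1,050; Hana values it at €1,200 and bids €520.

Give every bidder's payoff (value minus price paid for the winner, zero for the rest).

Payoffs: Oren €0, Omar €0, Maya €0, Carol -€375, Diego €0, Hana €0.

Ranking the bids: Carol €2,805, then Maya €2,750, then Omar €2,075, then Oren €1,880, then Diego €1,050, then Hana €520.
Carol has the top bid and wins; the price is the second-highest bid, €2,750.
Carol's payoff = €2,375 − €2,750 = -€375. All other bidders lose, so their payoff is 0.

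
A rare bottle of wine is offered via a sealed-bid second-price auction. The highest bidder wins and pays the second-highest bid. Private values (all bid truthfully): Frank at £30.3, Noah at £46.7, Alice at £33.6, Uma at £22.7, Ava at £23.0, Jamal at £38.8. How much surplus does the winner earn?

Surplus = £7.9.

Sorted high to low: Noah £46.7; Jamal £38.8; Alice £33.6; Frank £30.3; Ava £23.0; Uma £22.7.
Noah wins with the top bid and pays the second-highest, £38.8.
Surplus = £46.7 − £38.8 = £7.9.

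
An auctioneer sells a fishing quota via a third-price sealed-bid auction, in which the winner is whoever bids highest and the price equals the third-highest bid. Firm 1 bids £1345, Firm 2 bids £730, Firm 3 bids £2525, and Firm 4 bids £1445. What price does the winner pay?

£1345

Sorted high to low: Firm 3 £2525, then Firm 4 £1445, then Firm 1 £1345, then Firm 2 £730.
Firm 3 is the highest bidder, so Firm 3 wins.
Under the third-price rule, the price is the third-highest bid: £1345.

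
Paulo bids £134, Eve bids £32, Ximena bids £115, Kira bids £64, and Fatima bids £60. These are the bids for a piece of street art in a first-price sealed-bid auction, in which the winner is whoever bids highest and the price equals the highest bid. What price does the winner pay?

£134

Bids in descending order: Paulo £134; Ximena £115; Kira £64; Fatima £60; Eve £32.
Paulo is the highest bidder, so Paulo wins.
Under the first-price rule, the price is the highest bid: £134.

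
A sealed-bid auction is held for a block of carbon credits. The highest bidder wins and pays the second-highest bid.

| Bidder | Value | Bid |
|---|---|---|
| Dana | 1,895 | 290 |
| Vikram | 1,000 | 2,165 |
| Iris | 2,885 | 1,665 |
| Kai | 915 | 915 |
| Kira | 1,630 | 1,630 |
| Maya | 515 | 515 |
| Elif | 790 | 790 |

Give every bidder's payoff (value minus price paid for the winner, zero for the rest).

Dana 0, Vikram -665, Iris 0, Kai 0, Kira 0, Maya 0, Elif 0.

Ordered from highest: Vikram 2,165 > Iris 1,665 > Kira 1,630 > Kai 915 > Elif 790 > Maya 515 > Dana 290.
Vikram has the top bid and wins; the price is the second-highest bid, 1,665.
Vikram's payoff = 1,000 − 1,665 = -665. All other bidders lose, so their payoff is 0.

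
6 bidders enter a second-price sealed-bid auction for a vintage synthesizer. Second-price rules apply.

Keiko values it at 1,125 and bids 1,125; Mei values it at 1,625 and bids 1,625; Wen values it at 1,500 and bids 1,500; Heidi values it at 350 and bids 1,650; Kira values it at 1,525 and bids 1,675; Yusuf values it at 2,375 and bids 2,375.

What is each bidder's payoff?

Keiko 0, Mei 0, Wen 0, Heidi 0, Kira 0, Yusuf 700.

Sorted high to low: Yusuf 2,375; Kira 1,675; Heidi 1,650; Mei 1,625; Wen 1,500; Keiko 1,125.
Yusuf has the top bid and wins; the price is the second-highest bid, 1,675.
Yusuf's payoff = 2,375 − 1,675 = 700. All other bidders lose, so their payoff is 0.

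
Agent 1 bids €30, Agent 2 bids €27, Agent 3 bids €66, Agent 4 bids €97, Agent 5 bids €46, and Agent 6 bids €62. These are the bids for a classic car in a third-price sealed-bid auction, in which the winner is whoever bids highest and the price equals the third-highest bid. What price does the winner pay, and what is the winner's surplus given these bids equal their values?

Ordered from highest: Agent 4 €97; Agent 3 €66; Agent 6 €62; Agent 5 €46; Agent 1 €30; Agent 2 €27.
Agent 4 is the highest bidder, so Agent 4 wins.
Under the third-price rule, the price is the third-highest bid: €62.
Surplus = €97 − €62 = €35.

The winner pays €62 for a surplus of €35.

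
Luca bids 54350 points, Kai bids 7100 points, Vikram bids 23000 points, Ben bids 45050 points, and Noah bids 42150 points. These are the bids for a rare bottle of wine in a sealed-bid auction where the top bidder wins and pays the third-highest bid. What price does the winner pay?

Ranking the bids: Luca 54350 points; Ben 45050 points; Noah 42150 points; Vikram 23000 points; Kai 7100 points.
Luca is the highest bidder, so Luca wins.
Under the third-price rule, the price is the third-highest bid: 42150 points.

42150 points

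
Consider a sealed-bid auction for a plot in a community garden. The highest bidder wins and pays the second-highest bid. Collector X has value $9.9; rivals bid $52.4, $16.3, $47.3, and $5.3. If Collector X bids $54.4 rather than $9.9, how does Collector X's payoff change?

Change in payoff: -$42.5.

The highest competing bid is $52.4.
Bidding truthfully at $9.9: the top bid is $52.4 (a rival), so Collector X loses. Payoff = $0.0.
Bidding $54.4: Collector X has the top bid, wins, and pays the second-highest bid $52.4. Payoff = $9.9 − $52.4 = -$42.5.
Change = -$42.5 − $0.0 = -$42.5.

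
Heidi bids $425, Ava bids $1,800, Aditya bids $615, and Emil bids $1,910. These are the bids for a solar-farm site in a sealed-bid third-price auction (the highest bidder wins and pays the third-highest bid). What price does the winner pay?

Ranking the bids: Emil $1,910, then Ava $1,800, then Aditya $615, then Heidi $425.
Emil is the highest bidder, so Emil wins.
Under the third-price rule, the price is the third-highest bid: $615.

The winner pays $615.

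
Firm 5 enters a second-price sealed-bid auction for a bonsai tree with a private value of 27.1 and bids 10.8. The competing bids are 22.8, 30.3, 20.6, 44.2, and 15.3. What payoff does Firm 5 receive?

The bidder's payoff: 0.0.

Highest competing bid: 44.2.
Firm 5's bid 10.8 is not the highest, so Firm 5 loses, pays nothing, and earns zero payoff.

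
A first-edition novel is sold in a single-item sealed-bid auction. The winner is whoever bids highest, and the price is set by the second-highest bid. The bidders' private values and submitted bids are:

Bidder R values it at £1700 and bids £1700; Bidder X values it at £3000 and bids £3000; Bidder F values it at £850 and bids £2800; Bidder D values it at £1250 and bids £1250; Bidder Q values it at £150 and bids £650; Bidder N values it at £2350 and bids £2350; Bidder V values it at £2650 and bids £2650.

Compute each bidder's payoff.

Sorted high to low: Bidder X £3000 > Bidder F £2800 > Bidder V £2650 > Bidder N £2350 > Bidder R £1700 > Bidder D £1250 > Bidder Q £650.
Bidder X has the top bid and wins; the price is the second-highest bid, £2800.
Bidder X's payoff = £3000 − £2800 = £200. All other bidders lose, so their payoff is 0.

Bidder R £0, Bidder X £200, Bidder F £0, Bidder D £0, Bidder Q £0, Bidder N £0, Bidder V £0.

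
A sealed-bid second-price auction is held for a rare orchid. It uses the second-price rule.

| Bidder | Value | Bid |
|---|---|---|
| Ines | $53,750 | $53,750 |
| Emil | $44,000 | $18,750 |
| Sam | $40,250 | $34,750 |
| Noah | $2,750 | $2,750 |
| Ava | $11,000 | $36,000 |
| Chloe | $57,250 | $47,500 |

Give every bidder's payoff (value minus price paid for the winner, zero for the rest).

Ines $6,250, Emil $0, Sam $0, Noah $0, Ava $0, Chloe $0.

Ordered from highest: Ines $53,750, then Chloe $47,500, then Ava $36,000, then Sam $34,750, then Emil $18,750, then Noah $2,750.
Ines has the top bid and wins; the price is the second-highest bid, $47,500.
Ines's payoff = $53,750 − $47,500 = $6,250. All other bidders lose, so their payoff is 0.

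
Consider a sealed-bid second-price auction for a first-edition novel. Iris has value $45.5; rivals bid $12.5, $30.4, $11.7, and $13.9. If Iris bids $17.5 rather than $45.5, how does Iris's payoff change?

The highest competing bid is $30.4.
Bidding truthfully at $45.5: Iris has the top bid, wins, and pays the second-highest bid $30.4. Payoff = $45.5 − $30.4 = $15.1.
Bidding $17.5: the top bid is $30.4 (a rival), so Iris loses. Payoff = $0.0.
Change = $0.0 − $15.1 = -$15.1.
This is the dominant-strategy logic: truthful bidding weakly beats any alternative.

Change in payoff: -$15.1.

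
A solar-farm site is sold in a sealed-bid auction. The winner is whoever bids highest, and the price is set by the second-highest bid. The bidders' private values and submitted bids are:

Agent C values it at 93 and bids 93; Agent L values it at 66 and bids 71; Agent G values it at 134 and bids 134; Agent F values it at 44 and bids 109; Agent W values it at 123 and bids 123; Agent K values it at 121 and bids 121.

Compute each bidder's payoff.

Payoffs: Agent C 0, Agent L 0, Agent G 11, Agent F 0, Agent W 0, Agent K 0.

Sorted high to low: Agent G 134 > Agent W 123 > Agent K 121 > Agent F 109 > Agent C 93 > Agent L 71.
Agent G has the top bid and wins; the price is the second-highest bid, 123.
Agent G's payoff = 134 − 123 = 11. All other bidders lose, so their payoff is 0.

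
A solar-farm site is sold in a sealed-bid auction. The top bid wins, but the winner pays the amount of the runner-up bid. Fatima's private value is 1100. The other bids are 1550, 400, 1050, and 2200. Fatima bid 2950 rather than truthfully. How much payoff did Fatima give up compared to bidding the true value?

Regret: 1100.

The highest competing bid is 2200.
Bidding truthfully at 1100: the top bid is 2200 (a rival), so Fatima loses. Payoff = 0.
Bidding 2950: Fatima has the top bid, wins, and pays the second-highest bid 2200. Payoff = 1100 − 2200 = -1100.
Regret = truthful payoff − actual payoff = 0 − -1100 = 1100.
This is the dominant-strategy logic: truthful bidding weakly beats any alternative.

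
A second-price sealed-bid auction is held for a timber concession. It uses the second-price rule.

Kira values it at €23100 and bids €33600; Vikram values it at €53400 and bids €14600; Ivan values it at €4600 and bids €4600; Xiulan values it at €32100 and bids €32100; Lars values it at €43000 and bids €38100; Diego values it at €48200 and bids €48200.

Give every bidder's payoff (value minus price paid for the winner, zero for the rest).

Kira €0, Vikram €0, Ivan €0, Xiulan €0, Lars €0, Diego €10100.

Sorted high to low: Diego €48200 > Lars €38100 > Kira €33600 > Xiulan €32100 > Vikram €14600 > Ivan €4600.
Diego has the top bid and wins; the price is the second-highest bid, €38100.
Diego's payoff = €48200 − €38100 = €10100. All other bidders lose, so their payoff is 0.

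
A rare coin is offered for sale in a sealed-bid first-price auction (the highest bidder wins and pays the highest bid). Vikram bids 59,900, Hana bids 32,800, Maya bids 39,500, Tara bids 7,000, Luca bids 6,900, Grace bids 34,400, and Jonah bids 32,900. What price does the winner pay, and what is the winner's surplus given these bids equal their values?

The winner pays 59,900 for a surplus of 0.

Ranking the bids: Vikram 59,900 > Maya 39,500 > Grace 34,400 > Jonah 32,900 > Hana 32,800 > Tara 7,000 > Luca 6,900.
Vikram is the highest bidder, so Vikram wins.
Under the first-price rule, the price is the highest bid: 59,900.
Surplus = 59,900 − 59,900 = 0.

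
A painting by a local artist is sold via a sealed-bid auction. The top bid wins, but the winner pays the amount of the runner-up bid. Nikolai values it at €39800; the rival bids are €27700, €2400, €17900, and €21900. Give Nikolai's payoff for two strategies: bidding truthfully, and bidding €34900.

Truthful: €12100; alternative: €12100.

The highest competing bid is €27700.
Bidding truthfully at €39800: Nikolai has the top bid, wins, and pays the second-highest bid €27700. Payoff = €39800 − €27700 = €12100.
Bidding €34900: Nikolai has the top bid, wins, and pays the second-highest bid €27700. Payoff = €39800 − €27700 = €12100.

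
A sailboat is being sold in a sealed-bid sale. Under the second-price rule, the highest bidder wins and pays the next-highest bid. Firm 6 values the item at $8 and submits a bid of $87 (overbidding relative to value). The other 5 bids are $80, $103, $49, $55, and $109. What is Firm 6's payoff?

Highest competing bid: $109.
Firm 6's bid $87 is not the highest, so Firm 6 loses, pays nothing, and earns zero payoff.

$0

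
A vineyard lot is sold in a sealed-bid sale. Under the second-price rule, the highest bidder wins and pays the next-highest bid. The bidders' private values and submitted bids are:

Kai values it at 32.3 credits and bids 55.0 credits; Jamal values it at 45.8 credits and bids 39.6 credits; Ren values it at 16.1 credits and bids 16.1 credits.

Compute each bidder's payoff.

Ranking the bids: Kai 55.0 credits; Jamal 39.6 credits; Ren 16.1 credits.
Kai has the top bid and wins; the price is the second-highest bid, 39.6 credits.
Kai's payoff = 32.3 credits − 39.6 credits = -7.3 credits. All other bidders lose, so their payoff is 0.

Kai -7.3 credits, Jamal 0.0 credits, Ren 0.0 credits.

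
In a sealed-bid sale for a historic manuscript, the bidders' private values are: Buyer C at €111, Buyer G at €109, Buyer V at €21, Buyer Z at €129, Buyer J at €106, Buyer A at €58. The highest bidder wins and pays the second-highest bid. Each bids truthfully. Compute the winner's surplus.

Winner's surplus: €18.

Ordered from highest: Buyer Z €129; Buyer C €111; Buyer G €109; Buyer J €106; Buyer A €58; Buyer V €21.
Buyer Z wins with the top bid and pays the second-highest, €111.
Surplus = €129 − €111 = €18.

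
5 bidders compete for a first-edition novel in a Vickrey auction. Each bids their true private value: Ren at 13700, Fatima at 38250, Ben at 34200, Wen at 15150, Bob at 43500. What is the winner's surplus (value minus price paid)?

5250

Ordered from highest: Bob 43500; Fatima 38250; Ben 34200; Wen 15150; Ren 13700.
Bob wins with the top bid and pays the second-highest, 38250.
Surplus = 43500 − 38250 = 5250.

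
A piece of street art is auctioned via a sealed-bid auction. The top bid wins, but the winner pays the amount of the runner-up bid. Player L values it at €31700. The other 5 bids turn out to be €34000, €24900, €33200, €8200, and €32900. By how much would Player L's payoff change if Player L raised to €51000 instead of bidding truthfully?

-€2300

The highest competing bid is €34000.
Bidding truthfully at €31700: the top bid is €34000 (a rival), so Player L loses. Payoff = €0.
Bidding €51000: Player L has the top bid, wins, and pays the second-highest bid €34000. Payoff = €31700 − €34000 = -€2300.
Change = -€2300 − €0 = -€2300.
Deviating from a truthful bid can only lose payoff in a second-price auction — never gain.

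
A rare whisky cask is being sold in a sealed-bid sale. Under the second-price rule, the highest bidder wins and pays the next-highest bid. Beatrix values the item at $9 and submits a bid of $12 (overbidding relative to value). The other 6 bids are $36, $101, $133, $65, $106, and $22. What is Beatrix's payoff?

Payoff = $0.

Highest competing bid: $133.
Beatrix's bid $12 is not the highest, so Beatrix loses, pays nothing, and earns zero payoff.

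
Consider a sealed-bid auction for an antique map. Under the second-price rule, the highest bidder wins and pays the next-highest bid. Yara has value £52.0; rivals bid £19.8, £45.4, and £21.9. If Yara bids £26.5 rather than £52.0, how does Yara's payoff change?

-£6.6

The highest competing bid is £45.4.
Bidding truthfully at £52.0: Yara has the top bid, wins, and pays the second-highest bid £45.4. Payoff = £52.0 − £45.4 = £6.6.
Bidding £26.5: the top bid is £45.4 (a rival), so Yara loses. Payoff = £0.0.
Change = £0.0 − £6.6 = -£6.6.
Deviating from a truthful bid can only lose payoff in a second-price auction — never gain.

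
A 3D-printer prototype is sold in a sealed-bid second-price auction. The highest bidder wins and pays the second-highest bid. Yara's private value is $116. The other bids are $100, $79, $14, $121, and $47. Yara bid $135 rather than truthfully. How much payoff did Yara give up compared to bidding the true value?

$5

The highest competing bid is $121.
Bidding truthfully at $116: the top bid is $121 (a rival), so Yara loses. Payoff = $0.
Bidding $135: Yara has the top bid, wins, and pays the second-highest bid $121. Payoff = $116 − $121 = -$5.
Regret = truthful payoff − actual payoff = $0 − -$5 = $5.
Deviating from a truthful bid can only lose payoff in a second-price auction — never gain.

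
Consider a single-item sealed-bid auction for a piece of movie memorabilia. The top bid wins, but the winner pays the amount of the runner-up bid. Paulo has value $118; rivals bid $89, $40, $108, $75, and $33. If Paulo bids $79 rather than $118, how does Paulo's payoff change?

The highest competing bid is $108.
Bidding truthfully at $118: Paulo has the top bid, wins, and pays the second-highest bid $108. Payoff = $118 − $108 = $10.
Bidding $79: the top bid is $108 (a rival), so Paulo loses. Payoff = $0.
Change = $0 − $10 = -$10.
This is the dominant-strategy logic: truthful bidding weakly beats any alternative.

Payoff change: -$10.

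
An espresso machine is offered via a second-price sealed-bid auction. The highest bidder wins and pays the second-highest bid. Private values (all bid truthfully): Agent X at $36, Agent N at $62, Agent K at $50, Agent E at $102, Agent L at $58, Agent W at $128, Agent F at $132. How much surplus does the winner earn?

Bids in descending order: Agent F $132, then Agent W $128, then Agent E $102, then Agent N $62, then Agent L $58, then Agent K $50, then Agent X $36.
Agent F wins with the top bid and pays the second-highest, $128.
Surplus = $132 − $128 = $4.

$4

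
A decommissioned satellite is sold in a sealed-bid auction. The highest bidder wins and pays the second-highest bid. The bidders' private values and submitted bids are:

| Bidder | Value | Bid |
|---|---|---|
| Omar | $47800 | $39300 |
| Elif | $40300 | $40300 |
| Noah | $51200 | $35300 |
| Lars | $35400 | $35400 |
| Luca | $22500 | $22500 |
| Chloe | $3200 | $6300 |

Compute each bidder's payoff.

Ranking the bids: Elif $40300, then Omar $39300, then Lars $35400, then Noah $35300, then Luca $22500, then Chloe $6300.
Elif has the top bid and wins; the price is the second-highest bid, $39300.
Elif's payoff = $40300 − $39300 = $1000. All other bidders lose, so their payoff is 0.

Payoffs: Omar $0, Elif $1000, Noah $0, Lars $0, Luca $0, Chloe $0.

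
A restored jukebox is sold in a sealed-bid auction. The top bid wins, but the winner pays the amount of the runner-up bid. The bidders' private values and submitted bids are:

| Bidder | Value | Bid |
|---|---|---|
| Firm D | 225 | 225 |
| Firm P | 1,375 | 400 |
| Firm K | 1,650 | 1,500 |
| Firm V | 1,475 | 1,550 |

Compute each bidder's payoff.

Bids in descending order: Firm V 1,550, then Firm K 1,500, then Firm P 400, then Firm D 225.
Firm V has the top bid and wins; the price is the second-highest bid, 1,500.
Firm V's payoff = 1,475 − 1,500 = -25. All other bidders lose, so their payoff is 0.

Payoffs: Firm D 0, Firm P 0, Firm K 0, Firm V -25.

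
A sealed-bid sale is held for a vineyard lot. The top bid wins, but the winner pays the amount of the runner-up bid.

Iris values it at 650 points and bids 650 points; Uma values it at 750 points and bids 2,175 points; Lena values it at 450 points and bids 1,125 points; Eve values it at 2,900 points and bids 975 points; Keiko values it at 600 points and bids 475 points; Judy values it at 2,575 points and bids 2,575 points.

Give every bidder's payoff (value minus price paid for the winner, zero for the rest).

Ordered from highest: Judy 2,575 points; Uma 2,175 points; Lena 1,125 points; Eve 975 points; Iris 650 points; Keiko 475 points.
Judy has the top bid and wins; the price is the second-highest bid, 2,175 points.
Judy's payoff = 2,575 points − 2,175 points = 400 points. All other bidders lose, so their payoff is 0.

Payoffs: Iris 0 points, Uma 0 points, Lena 0 points, Eve 0 points, Keiko 0 points, Judy 400 points.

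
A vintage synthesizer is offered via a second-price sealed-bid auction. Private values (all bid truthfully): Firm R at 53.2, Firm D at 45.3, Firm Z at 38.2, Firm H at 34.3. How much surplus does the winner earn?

Winner's surplus: 7.9.

Bids in descending order: Firm R 53.2, then Firm D 45.3, then Firm Z 38.2, then Firm H 34.3.
Firm R wins with the top bid and pays the second-highest, 45.3.
Surplus = 53.2 − 45.3 = 7.9.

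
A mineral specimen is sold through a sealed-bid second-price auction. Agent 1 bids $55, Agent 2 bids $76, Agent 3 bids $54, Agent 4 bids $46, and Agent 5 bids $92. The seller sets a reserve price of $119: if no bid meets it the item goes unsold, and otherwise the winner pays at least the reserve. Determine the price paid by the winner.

unsold

Sorted high to low: Agent 5 $92; Agent 2 $76; Agent 1 $55; Agent 3 $54; Agent 4 $46.
The top bid $92 is below the reserve $119, so the item goes unsold and nothing is paid.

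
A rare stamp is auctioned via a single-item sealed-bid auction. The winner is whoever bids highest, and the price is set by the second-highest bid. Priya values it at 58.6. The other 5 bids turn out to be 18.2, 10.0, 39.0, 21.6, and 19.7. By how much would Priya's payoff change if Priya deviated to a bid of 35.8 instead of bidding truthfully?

Change in payoff: -19.6.

The highest competing bid is 39.0.
Bidding truthfully at 58.6: Priya has the top bid, wins, and pays the second-highest bid 39.0. Payoff = 58.6 − 39.0 = 19.6.
Bidding 35.8: the top bid is 39.0 (a rival), so Priya loses. Payoff = 0.0.
Change = 0.0 − 19.6 = -19.6.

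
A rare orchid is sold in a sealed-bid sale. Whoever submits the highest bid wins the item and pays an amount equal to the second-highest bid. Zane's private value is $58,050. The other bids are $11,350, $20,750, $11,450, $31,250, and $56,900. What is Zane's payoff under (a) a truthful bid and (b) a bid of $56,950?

The highest competing bid is $56,900.
Bidding truthfully at $58,050: Zane has the top bid, wins, and pays the second-highest bid $56,900. Payoff = $58,050 − $56,900 = $1,150.
Bidding $56,950: Zane has the top bid, wins, and pays the second-highest bid $56,900. Payoff = $58,050 − $56,900 = $1,150.
The bid only affects whether you win, not the price — here both bids land on the same side of the top rival bid, so the deviation is payoff-neutral.

Truthful: $1,150; alternative: $1,150.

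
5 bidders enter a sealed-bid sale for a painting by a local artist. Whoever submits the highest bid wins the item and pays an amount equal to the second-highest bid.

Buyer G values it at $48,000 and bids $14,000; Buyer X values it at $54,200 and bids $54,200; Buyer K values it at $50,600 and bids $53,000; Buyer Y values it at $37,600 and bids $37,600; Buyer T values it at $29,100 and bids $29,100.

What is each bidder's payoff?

Payoffs: Buyer G $0, Buyer X $1,200, Buyer K $0, Buyer Y $0, Buyer T $0.

Sorted high to low: Buyer X $54,200 > Buyer K $53,000 > Buyer Y $37,600 > Buyer T $29,100 > Buyer G $14,000.
Buyer X has the top bid and wins; the price is the second-highest bid, $53,000.
Buyer X's payoff = $54,200 − $53,000 = $1,200. All other bidders lose, so their payoff is 0.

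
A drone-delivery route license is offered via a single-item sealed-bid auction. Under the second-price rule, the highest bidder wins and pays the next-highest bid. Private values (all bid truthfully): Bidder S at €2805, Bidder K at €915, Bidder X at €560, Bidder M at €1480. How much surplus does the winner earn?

Bids in descending order: Bidder S €2805, then Bidder M €1480, then Bidder K €915, then Bidder X €560.
Bidder S wins with the top bid and pays the second-highest, €1480.
Surplus = €2805 − €1480 = €1325.

€1325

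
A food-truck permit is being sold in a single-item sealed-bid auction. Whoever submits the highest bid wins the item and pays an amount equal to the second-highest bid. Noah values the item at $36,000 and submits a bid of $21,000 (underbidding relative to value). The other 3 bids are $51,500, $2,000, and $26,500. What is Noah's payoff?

Highest competing bid: $51,500.
Noah's bid $21,000 is not the highest, so Noah loses, pays nothing, and earns zero payoff.

Noah's payoff: $0.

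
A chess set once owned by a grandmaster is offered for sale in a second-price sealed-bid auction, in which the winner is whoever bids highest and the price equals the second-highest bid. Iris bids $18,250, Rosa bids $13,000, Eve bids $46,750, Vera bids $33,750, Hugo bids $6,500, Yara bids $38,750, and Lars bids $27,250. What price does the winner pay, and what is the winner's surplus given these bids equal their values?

Sorted high to low: Eve $46,750; Yara $38,750; Vera $33,750; Lars $27,250; Iris $18,250; Rosa $13,000; Hugo $6,500.
Eve is the highest bidder, so Eve wins.
Under the second-price rule, the price is the second-highest bid: $38,750.
Surplus = $46,750 − $38,750 = $8,000.

Price $38,750; surplus $8,000.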